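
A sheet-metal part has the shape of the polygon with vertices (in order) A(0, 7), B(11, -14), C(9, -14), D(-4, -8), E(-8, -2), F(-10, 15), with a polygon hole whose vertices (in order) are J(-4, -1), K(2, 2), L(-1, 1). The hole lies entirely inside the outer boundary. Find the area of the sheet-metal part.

248

Outer boundary:
Apply Gauss's area formula: 2A = Σ (x_i·y_{i+1} − x_{i+1}·y_i), indices taken mod 6.
A→B: (0)(-14) − (11)(7) = -77
B→C: (11)(-14) − (9)(-14) = -28
C→D: (9)(-8) − (-4)(-14) = -128
D→E: (-4)(-2) − (-8)(-8) = -56
E→F: (-8)(15) − (-10)(-2) = -140
F→A: (-10)(7) − (0)(15) = -70
Σ = -499
Area = |Σ|/2 = 249.5.
Hole:
J→K: (-4)(2) − (2)(-1) = -6
K→L: (2)(1) − (-1)(2) = 4
L→J: (-1)(-1) − (-4)(1) = 5
Σ = 3
Area = |Σ|/2 = 1.5.
Net area = 249.5 − 1.5 = 248.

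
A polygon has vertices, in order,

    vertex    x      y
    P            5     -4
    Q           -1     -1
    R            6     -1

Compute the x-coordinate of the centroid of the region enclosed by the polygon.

Apply the surveyor's formula. First the cross-terms c_i = x_i·y_{i+1} − x_{i+1}·y_i:
  -9, 7, -19  ⇒  2A = -21, A = -10.5.
Then Σ (x_i + x_{i+1})·c_i = -210, so x̄ = -210 / (6·(-10.5)) = 10/3.

10/3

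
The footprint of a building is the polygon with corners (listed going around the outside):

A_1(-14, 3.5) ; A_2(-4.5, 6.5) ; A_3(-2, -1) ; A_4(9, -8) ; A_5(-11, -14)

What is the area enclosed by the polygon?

Apply the surveyor's formula: 2A = Σ (x_i·y_{i+1} − x_{i+1}·y_i), indices taken mod 5.
Σ = (-75.25) + (17.5) + (25) + (-214) + (-234.5) = -481.25
Area = |Σ|/2 = 240.625.

240.625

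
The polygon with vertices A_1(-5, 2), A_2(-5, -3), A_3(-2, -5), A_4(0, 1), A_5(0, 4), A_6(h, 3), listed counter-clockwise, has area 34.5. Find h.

-6

The doubled signed area Σ (x_i y_{i+1} − x_{i+1} y_i) is linear in h.
With h=0 it equals 57; the coefficient of h is -2 (from the two edges through A_6).
So -2·h + 57 = 2·34.5 = 69 ⇒ h = -6.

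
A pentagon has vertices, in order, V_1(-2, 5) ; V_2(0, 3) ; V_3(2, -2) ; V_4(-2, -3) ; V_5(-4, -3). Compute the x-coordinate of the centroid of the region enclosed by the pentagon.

-32/27

Apply the surveyor's formula. First the cross-terms c_i = x_i·y_{i+1} − x_{i+1}·y_i:
  -6, -6, -10, -6, -26  ⇒  2A = -54, A = -27.
Then Σ (x_i + x_{i+1})·c_i = 192, so x̄ = 192 / (6·(-27)) = -32/27.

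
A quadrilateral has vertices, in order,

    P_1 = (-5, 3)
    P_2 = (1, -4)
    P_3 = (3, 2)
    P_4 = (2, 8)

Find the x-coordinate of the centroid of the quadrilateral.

-50/291

Apply the shoelace (surveyor's) formula. First the cross-terms c_i = x_i·y_{i+1} − x_{i+1}·y_i:
  17, 14, 20, 46  ⇒  2A = 97, A = 48.5.
Then Σ (x_i + x_{i+1})·c_i = -50, so x̄ = -50 / (6·48.5) = -50/291.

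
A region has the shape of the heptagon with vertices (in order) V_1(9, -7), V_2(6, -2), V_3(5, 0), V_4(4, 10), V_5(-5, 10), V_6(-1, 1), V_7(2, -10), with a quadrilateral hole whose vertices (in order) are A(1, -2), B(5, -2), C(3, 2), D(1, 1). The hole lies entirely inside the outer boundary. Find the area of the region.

120.5

Outer boundary:
Apply the shoelace formula: 2A = Σ (x_i·y_{i+1} − x_{i+1}·y_i), indices taken mod 7.
Σ = (24) + (10) + (50) + (90) + (5) + (8) + (76) = 263
Area = |Σ|/2 = 131.5.
Hole:
Apply Gauss's area formula: 2A = Σ (x_i·y_{i+1} − x_{i+1}·y_i), indices taken mod 4.
Cross-terms: 8, 16, 1, -3  ⇒  Σ = 22
Area = |Σ|/2 = 11.
Net area = 131.5 − 11 = 120.5.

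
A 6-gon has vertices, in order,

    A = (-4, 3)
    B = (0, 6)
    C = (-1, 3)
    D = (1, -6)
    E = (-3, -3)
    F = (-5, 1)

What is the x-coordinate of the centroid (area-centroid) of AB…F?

-25/13

Apply the surveyor's formula. First the cross-terms c_i = x_i·y_{i+1} − x_{i+1}·y_i:
  -24, 6, 3, -21, -18, -11  ⇒  2A = -65, A = -32.5.
Then Σ (x_i + x_{i+1})·c_i = 375, so x̄ = 375 / (6·(-32.5)) = -25/13.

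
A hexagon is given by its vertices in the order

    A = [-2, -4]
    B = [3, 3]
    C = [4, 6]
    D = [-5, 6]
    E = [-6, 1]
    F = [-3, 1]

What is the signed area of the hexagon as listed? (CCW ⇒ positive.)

Cross-terms: 6, 6, 54, 31, -3, 14  ⇒  Σ = 108
Signed area = Σ/2 = 54 (positive ⇒ counter-clockwise traversal).

54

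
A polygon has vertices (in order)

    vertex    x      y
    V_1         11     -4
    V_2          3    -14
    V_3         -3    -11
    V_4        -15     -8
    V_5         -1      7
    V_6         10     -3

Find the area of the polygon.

Apply the surveyor's formula: 2A = Σ (x_i·y_{i+1} − x_{i+1}·y_i), indices taken mod 6.
Cross-terms: -142, -75, -141, -113, -67, -7  ⇒  Σ = -545
Area = |Σ|/2 = 272.5.

272.5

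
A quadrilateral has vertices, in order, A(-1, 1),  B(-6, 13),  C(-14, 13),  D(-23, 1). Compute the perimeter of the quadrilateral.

|AB| = √((-5)² + (12)²) = √169 = 13
|BC| = √((-8)² + (0)²) = √64 = 8
|CD| = √((-9)² + (-12)²) = √225 = 15
|DA| = √((22)² + (0)²) = √484 = 22
Perimeter = 13 + 8 + 15 + 22 = 58.

58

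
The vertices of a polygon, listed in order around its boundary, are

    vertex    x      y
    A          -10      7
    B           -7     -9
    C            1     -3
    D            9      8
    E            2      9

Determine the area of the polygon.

186.5

Apply the shoelace (surveyor's) formula: 2A = Σ (x_i·y_{i+1} − x_{i+1}·y_i), indices taken mod 5.
Σ = (139) + (30) + (35) + (65) + (104) = 373
Area = |Σ|/2 = 186.5.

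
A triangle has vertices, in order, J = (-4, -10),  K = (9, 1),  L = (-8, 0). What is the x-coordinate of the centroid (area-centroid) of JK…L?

Apply the shoelace (surveyor's) formula. First the cross-terms c_i = x_i·y_{i+1} − x_{i+1}·y_i:
  86, 8, 80  ⇒  2A = 174, A = 87.
Then Σ (x_i + x_{i+1})·c_i = -522, so x̄ = -522 / (6·87) = -1.

-1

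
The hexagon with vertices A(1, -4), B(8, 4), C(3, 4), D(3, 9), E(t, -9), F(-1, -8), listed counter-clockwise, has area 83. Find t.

-7

Write out the shoelace sum; only the two edges meeting at E involve t:
2·Area = [(3·(-9) − t·9) + (t·(-8) − (-1)·(-9))] + 83
       = -17·t + 47 = 166
⇒ t = -7.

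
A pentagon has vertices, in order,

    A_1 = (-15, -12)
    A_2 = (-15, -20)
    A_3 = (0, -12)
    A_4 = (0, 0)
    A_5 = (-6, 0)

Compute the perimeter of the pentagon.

|A_1A_2| = √((0)² + (-8)²) = √64 = 8
|A_2A_3| = √((15)² + (8)²) = √289 = 17
|A_3A_4| = √((0)² + (12)²) = √144 = 12
|A_4A_5| = √((-6)² + (0)²) = √36 = 6
|A_5A_1| = √((-9)² + (-12)²) = √225 = 15
Perimeter = 8 + 17 + 12 + 6 + 15 = 58.

58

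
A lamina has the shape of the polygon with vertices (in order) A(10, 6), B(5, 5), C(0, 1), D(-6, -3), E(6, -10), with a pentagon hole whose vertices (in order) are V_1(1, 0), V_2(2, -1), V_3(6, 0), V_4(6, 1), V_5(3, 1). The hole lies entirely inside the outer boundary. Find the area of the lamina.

116

Outer boundary:
Apply the surveyor's formula: 2A = Σ (x_i·y_{i+1} − x_{i+1}·y_i), indices taken mod 5.
Σ = (20) + (5) + (6) + (78) + (136) = 245
Area = |Σ|/2 = 122.5.
Hole:
Apply Gauss's area formula: 2A = Σ (x_i·y_{i+1} − x_{i+1}·y_i), indices taken mod 5.
Cross-terms: -1, 6, 6, 3, -1  ⇒  Σ = 13
Area = |Σ|/2 = 6.5.
Net area = 122.5 − 6.5 = 116.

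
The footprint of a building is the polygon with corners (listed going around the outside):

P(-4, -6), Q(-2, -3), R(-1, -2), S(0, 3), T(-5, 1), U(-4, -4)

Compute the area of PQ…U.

22.5

Apply the surveyor's formula: 2A = Σ (x_i·y_{i+1} − x_{i+1}·y_i), indices taken mod 6.
Σ = (0) + (1) + (-3) + (15) + (24) + (8) = 45
Area = |Σ|/2 = 22.5.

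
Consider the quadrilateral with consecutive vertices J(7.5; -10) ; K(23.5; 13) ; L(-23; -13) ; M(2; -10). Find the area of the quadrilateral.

Apply the shoelace formula: 2A = Σ (x_i·y_{i+1} − x_{i+1}·y_i), indices taken mod 4.
Cross-terms: 332.5, -6.5, 256, 55  ⇒  Σ = 637
Area = |Σ|/2 = 318.5.

318.5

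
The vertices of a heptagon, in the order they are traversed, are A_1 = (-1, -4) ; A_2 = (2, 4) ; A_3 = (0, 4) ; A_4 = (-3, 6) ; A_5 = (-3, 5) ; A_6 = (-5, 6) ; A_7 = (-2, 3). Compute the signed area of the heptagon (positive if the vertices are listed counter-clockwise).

21

Apply the shoelace (surveyor's) formula: 2A = Σ (x_i·y_{i+1} − x_{i+1}·y_i), indices taken mod 7.
A_1→A_2: (-1)(4) − (2)(-4) = 4
A_2→A_3: (2)(4) − (0)(4) = 8
A_3→A_4: (0)(6) − (-3)(4) = 12
A_4→A_5: (-3)(5) − (-3)(6) = 3
A_5→A_6: (-3)(6) − (-5)(5) = 7
A_6→A_7: (-5)(3) − (-2)(6) = -3
A_7→A_1: (-2)(-4) − (-1)(3) = 11
Σ = 42
Signed area = Σ/2 = 21 (positive ⇒ counter-clockwise traversal).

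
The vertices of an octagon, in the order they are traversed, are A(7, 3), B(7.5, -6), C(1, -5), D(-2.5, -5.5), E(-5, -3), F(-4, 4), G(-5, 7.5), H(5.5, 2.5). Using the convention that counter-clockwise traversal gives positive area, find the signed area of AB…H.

-115.375

Apply Gauss's area formula: 2A = Σ (x_i·y_{i+1} − x_{i+1}·y_i), indices taken mod 8.
A→B: (7)(-6) − (7.5)(3) = -64.5
B→C: (7.5)(-5) − (1)(-6) = -31.5
C→D: (1)(-5.5) − (-2.5)(-5) = -18
D→E: (-2.5)(-3) − (-5)(-5.5) = -20
E→F: (-5)(4) − (-4)(-3) = -32
F→G: (-4)(7.5) − (-5)(4) = -10
G→H: (-5)(2.5) − (5.5)(7.5) = -53.75
H→A: (5.5)(3) − (7)(2.5) = -1
Σ = -230.75
Signed area = Σ/2 = -115.375 (negative ⇒ clockwise traversal).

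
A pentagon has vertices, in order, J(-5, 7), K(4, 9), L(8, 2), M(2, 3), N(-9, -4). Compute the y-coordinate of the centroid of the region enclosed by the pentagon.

680/181

Apply the shoelace formula. First the cross-terms c_i = x_i·y_{i+1} − x_{i+1}·y_i:
  -73, -64, 20, 19, -83  ⇒  2A = -181, A = -90.5.
Then Σ (y_i + y_{i+1})·c_i = -2040, so ȳ = -2040 / (6·(-90.5)) = 680/181.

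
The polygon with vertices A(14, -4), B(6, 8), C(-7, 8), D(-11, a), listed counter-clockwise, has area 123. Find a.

6

The doubled signed area Σ (x_i y_{i+1} − x_{i+1} y_i) is linear in a.
With a=0 it equals 372; the coefficient of a is -21 (from the two edges through D).
So -21·a + 372 = 2·123 = 246 ⇒ a = 6.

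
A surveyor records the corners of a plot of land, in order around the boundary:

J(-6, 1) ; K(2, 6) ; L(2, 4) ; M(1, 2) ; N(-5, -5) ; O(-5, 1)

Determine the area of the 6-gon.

33

Σ = (-38) + (-4) + (0) + (5) + (-30) + (1) = -66
Area = |Σ|/2 = 33.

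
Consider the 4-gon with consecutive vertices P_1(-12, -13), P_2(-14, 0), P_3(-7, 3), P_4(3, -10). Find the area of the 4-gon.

Cross-terms: -182, -42, 61, -159  ⇒  Σ = -322
Area = |Σ|/2 = 161.

161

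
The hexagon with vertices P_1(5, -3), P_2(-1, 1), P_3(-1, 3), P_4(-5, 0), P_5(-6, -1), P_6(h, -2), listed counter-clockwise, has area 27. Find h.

-6

The doubled signed area Σ (x_i y_{i+1} − x_{i+1} y_i) is linear in h.
With h=0 it equals 42; the coefficient of h is -2 (from the two edges through P_6).
So -2·h + 42 = 2·27 = 54 ⇒ h = -6.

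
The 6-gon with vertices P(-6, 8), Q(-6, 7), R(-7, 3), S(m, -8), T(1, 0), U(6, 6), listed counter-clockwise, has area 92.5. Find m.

2

The doubled signed area Σ (x_i y_{i+1} − x_{i+1} y_i) is linear in m.
With m=0 it equals 191; the coefficient of m is -3 (from the two edges through S).
So -3·m + 191 = 2·92.5 = 185 ⇒ m = 2.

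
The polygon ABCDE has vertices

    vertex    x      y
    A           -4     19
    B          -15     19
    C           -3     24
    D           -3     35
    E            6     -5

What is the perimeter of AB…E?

|AB| = √((-11)² + (0)²) = √121 = 11
|BC| = √((12)² + (5)²) = √169 = 13
|CD| = √((0)² + (11)²) = √121 = 11
|DE| = √((9)² + (-40)²) = √1681 = 41
|EA| = √((-10)² + (24)²) = √676 = 26
Perimeter = 11 + 13 + 11 + 41 + 26 = 102.

102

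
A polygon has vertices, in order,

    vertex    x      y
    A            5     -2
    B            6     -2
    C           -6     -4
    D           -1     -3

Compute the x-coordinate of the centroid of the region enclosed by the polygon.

8/9

Apply the shoelace (surveyor's) formula. First the cross-terms c_i = x_i·y_{i+1} − x_{i+1}·y_i:
  2, -36, 14, 17  ⇒  2A = -3, A = -1.5.
Then Σ (x_i + x_{i+1})·c_i = -8, so x̄ = -8 / (6·(-1.5)) = 8/9.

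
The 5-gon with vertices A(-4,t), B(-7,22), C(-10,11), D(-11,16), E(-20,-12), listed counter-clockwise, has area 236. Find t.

Write out the shoelace sum; only the two edges meeting at A involve t:
2·Area = [((-20)·t − (-4)·(-12)) + ((-4)·22 − (-7)·t)] + 556
       = -13·t + 420 = 472
⇒ t = -4.

-4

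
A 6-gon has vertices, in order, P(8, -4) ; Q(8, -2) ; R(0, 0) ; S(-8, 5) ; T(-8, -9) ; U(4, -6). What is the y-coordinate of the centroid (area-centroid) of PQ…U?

-177/61

Apply the shoelace formula. First the cross-terms c_i = x_i·y_{i+1} − x_{i+1}·y_i:
  16, 0, 0, 112, 84, 32  ⇒  2A = 244, A = 122.
Then Σ (y_i + y_{i+1})·c_i = -2124, so ȳ = -2124 / (6·122) = -177/61.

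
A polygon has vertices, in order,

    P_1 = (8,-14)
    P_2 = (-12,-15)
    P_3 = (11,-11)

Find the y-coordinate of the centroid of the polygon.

Apply Gauss's area formula. First the cross-terms c_i = x_i·y_{i+1} − x_{i+1}·y_i:
  -288, 297, -66  ⇒  2A = -57, A = -28.5.
Then Σ (y_i + y_{i+1})·c_i = 2280, so ȳ = 2280 / (6·(-28.5)) = -40/3.

-40/3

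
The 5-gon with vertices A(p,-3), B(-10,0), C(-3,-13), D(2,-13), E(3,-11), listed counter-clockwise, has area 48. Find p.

The doubled signed area Σ (x_i y_{i+1} − x_{i+1} y_i) is linear in p.
With p=0 it equals 173; the coefficient of p is 11 (from the two edges through A).
So 11·p + 173 = 2·48 = 96 ⇒ p = -7.

-7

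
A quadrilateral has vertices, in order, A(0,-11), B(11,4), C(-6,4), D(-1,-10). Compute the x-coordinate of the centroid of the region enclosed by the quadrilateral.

101/66

Apply Gauss's area formula. First the cross-terms c_i = x_i·y_{i+1} − x_{i+1}·y_i:
  121, 68, 64, 11  ⇒  2A = 264, A = 132.
Then Σ (x_i + x_{i+1})·c_i = 1212, so x̄ = 1212 / (6·132) = 101/66.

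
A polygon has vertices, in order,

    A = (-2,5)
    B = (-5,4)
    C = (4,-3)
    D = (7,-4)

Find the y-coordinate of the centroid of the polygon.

Apply the shoelace formula. First the cross-terms c_i = x_i·y_{i+1} − x_{i+1}·y_i:
  17, -1, 5, 27  ⇒  2A = 48, A = 24.
Then Σ (y_i + y_{i+1})·c_i = 144, so ȳ = 144 / (6·24) = 1.

1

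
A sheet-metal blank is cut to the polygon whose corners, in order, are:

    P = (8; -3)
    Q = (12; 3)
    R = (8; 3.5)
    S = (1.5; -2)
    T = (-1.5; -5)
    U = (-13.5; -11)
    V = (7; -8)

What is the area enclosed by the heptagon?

Apply the shoelace (surveyor's) formula: 2A = Σ (x_i·y_{i+1} − x_{i+1}·y_i), indices taken mod 7.
Σ = (60) + (18) + (-21.25) + (-10.5) + (-51) + (185) + (43) = 223.25
Area = |Σ|/2 = 111.625.

111.625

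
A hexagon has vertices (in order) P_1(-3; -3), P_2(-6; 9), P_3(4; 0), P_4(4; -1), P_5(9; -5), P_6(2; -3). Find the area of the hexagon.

Apply Gauss's area formula: 2A = Σ (x_i·y_{i+1} − x_{i+1}·y_i), indices taken mod 6.
Cross-terms: -45, -36, -4, -11, -17, -15  ⇒  Σ = -128
Area = |Σ|/2 = 64.

64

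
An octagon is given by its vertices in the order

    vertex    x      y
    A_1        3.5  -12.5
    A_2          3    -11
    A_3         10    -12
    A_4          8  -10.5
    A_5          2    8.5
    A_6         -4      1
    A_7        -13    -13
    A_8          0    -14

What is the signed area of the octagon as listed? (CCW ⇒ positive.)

242.5

Apply Gauss's area formula: 2A = Σ (x_i·y_{i+1} − x_{i+1}·y_i), indices taken mod 8.
Cross-terms: -1, 74, -9, 89, 36, 65, 182, 49  ⇒  Σ = 485
Signed area = Σ/2 = 242.5 (positive ⇒ counter-clockwise traversal).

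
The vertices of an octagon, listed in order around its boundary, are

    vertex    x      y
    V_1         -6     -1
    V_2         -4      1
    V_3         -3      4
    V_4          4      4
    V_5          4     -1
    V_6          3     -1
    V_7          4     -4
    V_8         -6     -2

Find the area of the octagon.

Apply Gauss's area formula: 2A = Σ (x_i·y_{i+1} − x_{i+1}·y_i), indices taken mod 8.
Cross-terms: -10, -13, -28, -20, -1, -8, -32, -6  ⇒  Σ = -118
Area = |Σ|/2 = 59.

59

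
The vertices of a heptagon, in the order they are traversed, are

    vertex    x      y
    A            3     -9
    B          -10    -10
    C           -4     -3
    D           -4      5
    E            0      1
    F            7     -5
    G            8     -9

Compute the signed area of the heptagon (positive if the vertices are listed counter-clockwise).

Σ = (-120) + (-10) + (-32) + (-4) + (-7) + (-23) + (-45) = -241
Signed area = Σ/2 = -120.5 (negative ⇒ clockwise traversal).

-120.5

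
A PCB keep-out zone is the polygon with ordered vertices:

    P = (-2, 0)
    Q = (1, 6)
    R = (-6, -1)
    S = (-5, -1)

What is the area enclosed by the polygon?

P→Q: (-2)(6) − (1)(0) = -12
Q→R: (1)(-1) − (-6)(6) = 35
R→S: (-6)(-1) − (-5)(-1) = 1
S→P: (-5)(0) − (-2)(-1) = -2
Σ = 22
Area = |Σ|/2 = 11.

11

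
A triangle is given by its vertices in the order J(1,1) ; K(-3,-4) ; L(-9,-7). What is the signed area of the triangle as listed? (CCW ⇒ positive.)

Σ = (-1) + (-15) + (-2) = -18
Signed area = Σ/2 = -9 (negative ⇒ clockwise traversal).

-9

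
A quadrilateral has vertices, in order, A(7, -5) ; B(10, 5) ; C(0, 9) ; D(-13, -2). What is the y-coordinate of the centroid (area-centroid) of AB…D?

Apply Gauss's area formula. First the cross-terms c_i = x_i·y_{i+1} − x_{i+1}·y_i:
  85, 90, 117, 79  ⇒  2A = 371, A = 185.5.
Then Σ (y_i + y_{i+1})·c_i = 1526, so ȳ = 1526 / (6·185.5) = 218/159.

218/159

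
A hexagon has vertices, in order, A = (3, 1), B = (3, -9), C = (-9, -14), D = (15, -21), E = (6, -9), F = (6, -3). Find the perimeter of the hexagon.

74

|AB| = √((0)² + (-10)²) = √100 = 10
|BC| = √((-12)² + (-5)²) = √169 = 13
|CD| = √((24)² + (-7)²) = √625 = 25
|DE| = √((-9)² + (12)²) = √225 = 15
|EF| = √((0)² + (6)²) = √36 = 6
|FA| = √((-3)² + (4)²) = √25 = 5
Perimeter = 10 + 13 + 25 + 15 + 6 + 5 = 74.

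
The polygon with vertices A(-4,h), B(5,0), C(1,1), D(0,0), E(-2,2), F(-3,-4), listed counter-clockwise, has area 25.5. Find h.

Write out the shoelace sum; only the two edges meeting at A involve h:
2·Area = [((-3)·h − (-4)·(-4)) + ((-4)·0 − 5·h)] + 19
       = -8·h + 3 = 51
⇒ h = -6.

-6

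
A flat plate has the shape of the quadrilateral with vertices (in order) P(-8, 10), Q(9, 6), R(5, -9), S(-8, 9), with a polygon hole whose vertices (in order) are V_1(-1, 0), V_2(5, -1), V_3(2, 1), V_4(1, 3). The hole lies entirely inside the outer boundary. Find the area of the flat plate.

Outer boundary:
Apply the surveyor's formula: 2A = Σ (x_i·y_{i+1} − x_{i+1}·y_i), indices taken mod 4.
Σ = (-138) + (-111) + (-27) + (-8) = -284
Area = |Σ|/2 = 142.
Hole:
Σ = (1) + (7) + (5) + (3) = 16
Area = |Σ|/2 = 8.
Net area = 142 − 8 = 134.

134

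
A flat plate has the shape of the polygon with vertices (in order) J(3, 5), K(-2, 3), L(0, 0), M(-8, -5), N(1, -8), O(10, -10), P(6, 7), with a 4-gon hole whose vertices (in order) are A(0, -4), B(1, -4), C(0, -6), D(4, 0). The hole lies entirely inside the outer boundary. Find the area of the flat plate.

145.5

Outer boundary:
Apply the shoelace (surveyor's) formula: 2A = Σ (x_i·y_{i+1} − x_{i+1}·y_i), indices taken mod 7.
Σ = (19) + (0) + (0) + (69) + (70) + (130) + (9) = 297
Area = |Σ|/2 = 148.5.
Hole:
Σ = (4) + (-6) + (24) + (-16) = 6
Area = |Σ|/2 = 3.
Net area = 148.5 − 3 = 145.5.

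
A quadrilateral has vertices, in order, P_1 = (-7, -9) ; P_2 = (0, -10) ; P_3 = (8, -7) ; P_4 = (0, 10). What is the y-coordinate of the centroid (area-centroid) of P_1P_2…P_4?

-119/45

Apply the shoelace (surveyor's) formula. First the cross-terms c_i = x_i·y_{i+1} − x_{i+1}·y_i:
  70, 80, 80, 70  ⇒  2A = 300, A = 150.
Then Σ (y_i + y_{i+1})·c_i = -2380, so ȳ = -2380 / (6·150) = -119/45.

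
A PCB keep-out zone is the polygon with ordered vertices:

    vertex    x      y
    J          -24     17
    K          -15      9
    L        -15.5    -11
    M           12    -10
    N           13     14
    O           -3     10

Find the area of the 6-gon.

644.75

Apply the shoelace (surveyor's) formula: 2A = Σ (x_i·y_{i+1} − x_{i+1}·y_i), indices taken mod 6.
J→K: (-24)(9) − (-15)(17) = 39
K→L: (-15)(-11) − (-15.5)(9) = 304.5
L→M: (-15.5)(-10) − (12)(-11) = 287
M→N: (12)(14) − (13)(-10) = 298
N→O: (13)(10) − (-3)(14) = 172
O→J: (-3)(17) − (-24)(10) = 189
Σ = 1289.5
Area = |Σ|/2 = 644.75.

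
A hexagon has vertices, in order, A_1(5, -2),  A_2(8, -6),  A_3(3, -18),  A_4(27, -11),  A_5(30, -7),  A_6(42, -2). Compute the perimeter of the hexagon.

98

|A_1A_2| = √((3)² + (-4)²) = √25 = 5
|A_2A_3| = √((-5)² + (-12)²) = √169 = 13
|A_3A_4| = √((24)² + (7)²) = √625 = 25
|A_4A_5| = √((3)² + (4)²) = √25 = 5
|A_5A_6| = √((12)² + (5)²) = √169 = 13
|A_6A_1| = √((-37)² + (0)²) = √1369 = 37
Perimeter = 5 + 13 + 25 + 5 + 13 + 37 = 98.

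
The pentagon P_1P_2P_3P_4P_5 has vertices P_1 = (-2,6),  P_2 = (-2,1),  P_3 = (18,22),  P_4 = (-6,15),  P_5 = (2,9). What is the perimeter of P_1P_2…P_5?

74

|P_1P_2| = √((0)² + (-5)²) = √25 = 5
|P_2P_3| = √((20)² + (21)²) = √841 = 29
|P_3P_4| = √((-24)² + (-7)²) = √625 = 25
|P_4P_5| = √((8)² + (-6)²) = √100 = 10
|P_5P_1| = √((-4)² + (-3)²) = √25 = 5
Perimeter = 5 + 29 + 25 + 10 + 5 = 74.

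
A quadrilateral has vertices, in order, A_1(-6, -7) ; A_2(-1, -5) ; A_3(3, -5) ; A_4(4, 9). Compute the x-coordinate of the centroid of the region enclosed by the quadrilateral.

13/29

Apply the surveyor's formula. First the cross-terms c_i = x_i·y_{i+1} − x_{i+1}·y_i:
  23, 20, 47, 26  ⇒  2A = 116, A = 58.
Then Σ (x_i + x_{i+1})·c_i = 156, so x̄ = 156 / (6·58) = 13/29.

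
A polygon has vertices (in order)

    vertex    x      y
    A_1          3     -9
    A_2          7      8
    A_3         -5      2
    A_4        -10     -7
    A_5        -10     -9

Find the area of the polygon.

Cross-terms: 87, 54, 55, 20, 117  ⇒  Σ = 333
Area = |Σ|/2 = 166.5.

166.5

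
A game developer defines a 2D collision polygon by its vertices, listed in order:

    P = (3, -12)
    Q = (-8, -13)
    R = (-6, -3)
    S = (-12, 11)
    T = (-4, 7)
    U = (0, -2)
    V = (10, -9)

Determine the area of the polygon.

Apply Gauss's area formula: 2A = Σ (x_i·y_{i+1} − x_{i+1}·y_i), indices taken mod 7.
P→Q: (3)(-13) − (-8)(-12) = -135
Q→R: (-8)(-3) − (-6)(-13) = -54
R→S: (-6)(11) − (-12)(-3) = -102
S→T: (-12)(7) − (-4)(11) = -40
T→U: (-4)(-2) − (0)(7) = 8
U→V: (0)(-9) − (10)(-2) = 20
V→P: (10)(-12) − (3)(-9) = -93
Σ = -396
Area = |Σ|/2 = 198.

198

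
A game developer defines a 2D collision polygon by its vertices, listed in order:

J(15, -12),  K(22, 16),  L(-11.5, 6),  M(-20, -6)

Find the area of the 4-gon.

Apply the surveyor's formula: 2A = Σ (x_i·y_{i+1} − x_{i+1}·y_i), indices taken mod 4.
Cross-terms: 504, 316, 189, 330  ⇒  Σ = 1339
Area = |Σ|/2 = 669.5.

669.5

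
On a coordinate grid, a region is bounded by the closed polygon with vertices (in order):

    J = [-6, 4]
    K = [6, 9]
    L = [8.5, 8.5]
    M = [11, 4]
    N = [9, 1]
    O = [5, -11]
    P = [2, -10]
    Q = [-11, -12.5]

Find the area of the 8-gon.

Apply the shoelace (surveyor's) formula: 2A = Σ (x_i·y_{i+1} − x_{i+1}·y_i), indices taken mod 8.
Cross-terms: -78, -25.5, -59.5, -25, -104, -28, -135, -119  ⇒  Σ = -574
Area = |Σ|/2 = 287.

287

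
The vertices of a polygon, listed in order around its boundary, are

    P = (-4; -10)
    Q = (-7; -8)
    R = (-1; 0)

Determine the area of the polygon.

18

Apply Gauss's area formula: 2A = Σ (x_i·y_{i+1} − x_{i+1}·y_i), indices taken mod 3.
P→Q: (-4)(-8) − (-7)(-10) = -38
Q→R: (-7)(0) − (-1)(-8) = -8
R→P: (-1)(-10) − (-4)(0) = 10
Σ = -36
Area = |Σ|/2 = 18.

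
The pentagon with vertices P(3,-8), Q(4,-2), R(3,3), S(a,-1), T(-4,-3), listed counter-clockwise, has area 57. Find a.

-6

The doubled signed area Σ (x_i y_{i+1} − x_{i+1} y_i) is linear in a.
With a=0 it equals 78; the coefficient of a is -6 (from the two edges through S).
So -6·a + 78 = 2·57 = 114 ⇒ a = -6.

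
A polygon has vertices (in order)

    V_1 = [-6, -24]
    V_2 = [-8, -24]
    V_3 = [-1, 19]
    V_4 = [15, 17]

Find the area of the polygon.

Apply the shoelace (surveyor's) formula: 2A = Σ (x_i·y_{i+1} − x_{i+1}·y_i), indices taken mod 4.
Σ = (-48) + (-176) + (-302) + (-258) = -784
Area = |Σ|/2 = 392.

392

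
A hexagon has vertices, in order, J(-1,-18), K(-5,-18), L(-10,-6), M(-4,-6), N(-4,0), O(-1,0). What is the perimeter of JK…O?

50

|JK| = √((-4)² + (0)²) = √16 = 4
|KL| = √((-5)² + (12)²) = √169 = 13
|LM| = √((6)² + (0)²) = √36 = 6
|MN| = √((0)² + (6)²) = √36 = 6
|NO| = √((3)² + (0)²) = √9 = 3
|OJ| = √((0)² + (-18)²) = √324 = 18
Perimeter = 4 + 13 + 6 + 6 + 3 + 18 = 50.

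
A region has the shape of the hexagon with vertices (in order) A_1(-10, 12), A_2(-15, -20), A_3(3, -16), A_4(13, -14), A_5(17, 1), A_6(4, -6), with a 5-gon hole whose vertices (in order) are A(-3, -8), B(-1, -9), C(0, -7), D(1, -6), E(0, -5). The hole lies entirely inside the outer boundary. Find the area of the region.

Outer boundary:
Σ = (380) + (300) + (166) + (251) + (-106) + (-12) = 979
Area = |Σ|/2 = 489.5.
Hole:
Apply the shoelace formula: 2A = Σ (x_i·y_{i+1} − x_{i+1}·y_i), indices taken mod 5.
A→B: (-3)(-9) − (-1)(-8) = 19
B→C: (-1)(-7) − (0)(-9) = 7
C→D: (0)(-6) − (1)(-7) = 7
D→E: (1)(-5) − (0)(-6) = -5
E→A: (0)(-8) − (-3)(-5) = -15
Σ = 13
Area = |Σ|/2 = 6.5.
Net area = 489.5 − 6.5 = 483.

483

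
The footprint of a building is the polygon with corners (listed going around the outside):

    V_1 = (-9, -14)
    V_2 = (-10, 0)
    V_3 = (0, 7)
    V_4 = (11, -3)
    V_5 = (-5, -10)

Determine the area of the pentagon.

Apply the shoelace formula: 2A = Σ (x_i·y_{i+1} − x_{i+1}·y_i), indices taken mod 5.
Σ = (-140) + (-70) + (-77) + (-125) + (-20) = -432
Area = |Σ|/2 = 216.

216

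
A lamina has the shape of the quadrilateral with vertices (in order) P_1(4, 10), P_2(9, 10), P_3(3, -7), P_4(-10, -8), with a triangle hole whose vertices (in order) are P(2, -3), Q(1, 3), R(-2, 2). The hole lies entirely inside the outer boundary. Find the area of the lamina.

143

Outer boundary:
Cross-terms: -50, -93, -94, -68  ⇒  Σ = -305
Area = |Σ|/2 = 152.5.
Hole:
Apply the surveyor's formula: 2A = Σ (x_i·y_{i+1} − x_{i+1}·y_i), indices taken mod 3.
Σ = (9) + (8) + (2) = 19
Area = |Σ|/2 = 9.5.
Net area = 152.5 − 9.5 = 143.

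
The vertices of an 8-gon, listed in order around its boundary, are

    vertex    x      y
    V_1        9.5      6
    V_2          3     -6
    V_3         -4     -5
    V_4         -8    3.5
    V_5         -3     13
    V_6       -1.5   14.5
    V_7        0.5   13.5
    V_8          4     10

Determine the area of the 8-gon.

Σ = (-75) + (-39) + (-54) + (-93.5) + (-24) + (-27.5) + (-49) + (-71) = -433
Area = |Σ|/2 = 216.5.

216.5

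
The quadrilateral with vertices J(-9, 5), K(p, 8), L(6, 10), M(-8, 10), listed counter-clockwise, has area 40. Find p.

2

The doubled signed area Σ (x_i y_{i+1} − x_{i+1} y_i) is linear in p.
With p=0 it equals 70; the coefficient of p is 5 (from the two edges through K).
So 5·p + 70 = 2·40 = 80 ⇒ p = 2.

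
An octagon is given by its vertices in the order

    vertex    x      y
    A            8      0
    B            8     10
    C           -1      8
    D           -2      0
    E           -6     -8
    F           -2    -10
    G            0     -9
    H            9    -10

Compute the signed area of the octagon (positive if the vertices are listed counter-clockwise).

Σ = (80) + (74) + (16) + (16) + (44) + (18) + (81) + (80) = 409
Signed area = Σ/2 = 204.5 (positive ⇒ counter-clockwise traversal).

204.5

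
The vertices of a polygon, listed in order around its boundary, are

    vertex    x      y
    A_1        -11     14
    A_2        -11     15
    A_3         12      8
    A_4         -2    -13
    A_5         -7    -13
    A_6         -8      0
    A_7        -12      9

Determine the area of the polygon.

Apply the shoelace (surveyor's) formula: 2A = Σ (x_i·y_{i+1} − x_{i+1}·y_i), indices taken mod 7.
A_1→A_2: (-11)(15) − (-11)(14) = -11
A_2→A_3: (-11)(8) − (12)(15) = -268
A_3→A_4: (12)(-13) − (-2)(8) = -140
A_4→A_5: (-2)(-13) − (-7)(-13) = -65
A_5→A_6: (-7)(0) − (-8)(-13) = -104
A_6→A_7: (-8)(9) − (-12)(0) = -72
A_7→A_1: (-12)(14) − (-11)(9) = -69
Σ = -729
Area = |Σ|/2 = 364.5.

364.5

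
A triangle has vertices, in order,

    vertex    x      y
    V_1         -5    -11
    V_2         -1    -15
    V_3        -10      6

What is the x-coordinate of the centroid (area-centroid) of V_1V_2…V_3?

Apply the shoelace formula. First the cross-terms c_i = x_i·y_{i+1} − x_{i+1}·y_i:
  64, -156, 140  ⇒  2A = 48, A = 24.
Then Σ (x_i + x_{i+1})·c_i = -768, so x̄ = -768 / (6·24) = -16/3.

-16/3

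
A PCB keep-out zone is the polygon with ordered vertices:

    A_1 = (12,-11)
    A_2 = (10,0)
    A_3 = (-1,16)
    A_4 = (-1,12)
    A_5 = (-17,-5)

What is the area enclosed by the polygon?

A_1→A_2: (12)(0) − (10)(-11) = 110
A_2→A_3: (10)(16) − (-1)(0) = 160
A_3→A_4: (-1)(12) − (-1)(16) = 4
A_4→A_5: (-1)(-5) − (-17)(12) = 209
A_5→A_1: (-17)(-11) − (12)(-5) = 247
Σ = 730
Area = |Σ|/2 = 365.

365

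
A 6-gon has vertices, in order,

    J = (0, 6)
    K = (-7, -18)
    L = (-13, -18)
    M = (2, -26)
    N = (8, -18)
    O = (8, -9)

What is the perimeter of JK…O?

|JK| = √((-7)² + (-24)²) = √625 = 25
|KL| = √((-6)² + (0)²) = √36 = 6
|LM| = √((15)² + (-8)²) = √289 = 17
|MN| = √((6)² + (8)²) = √100 = 10
|NO| = √((0)² + (9)²) = √81 = 9
|OJ| = √((-8)² + (15)²) = √289 = 17
Perimeter = 25 + 6 + 17 + 10 + 9 + 17 = 84.

84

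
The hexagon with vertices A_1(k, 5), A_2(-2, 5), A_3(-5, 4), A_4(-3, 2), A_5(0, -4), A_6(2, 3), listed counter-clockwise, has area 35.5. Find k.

6

Write out the shoelace sum; only the two edges meeting at A_1 involve k:
2·Area = [(2·5 − k·3) + (k·5 − (-2)·5)] + 39
       = 2·k + 59 = 71
⇒ k = 6.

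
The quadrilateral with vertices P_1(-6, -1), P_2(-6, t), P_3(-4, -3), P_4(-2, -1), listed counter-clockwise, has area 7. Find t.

-4

The doubled signed area Σ (x_i y_{i+1} − x_{i+1} y_i) is linear in t.
With t=0 it equals 6; the coefficient of t is -2 (from the two edges through P_2).
So -2·t + 6 = 2·7 = 14 ⇒ t = -4.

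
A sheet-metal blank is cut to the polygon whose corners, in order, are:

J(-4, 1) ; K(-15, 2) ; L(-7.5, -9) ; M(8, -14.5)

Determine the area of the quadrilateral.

Σ = (7) + (150) + (180.75) + (-50) = 287.75
Area = |Σ|/2 = 143.875.

143.875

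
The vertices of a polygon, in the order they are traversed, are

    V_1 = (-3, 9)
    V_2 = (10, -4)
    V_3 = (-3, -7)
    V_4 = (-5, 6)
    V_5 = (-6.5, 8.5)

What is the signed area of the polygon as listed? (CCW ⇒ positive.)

Σ = (-78) + (-82) + (-53) + (-3.5) + (-33) = -249.5
Signed area = Σ/2 = -124.75 (negative ⇒ clockwise traversal).

-124.75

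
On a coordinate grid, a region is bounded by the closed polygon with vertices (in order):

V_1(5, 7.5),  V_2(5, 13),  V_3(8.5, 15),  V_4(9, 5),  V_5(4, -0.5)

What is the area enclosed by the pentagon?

Σ = (27.5) + (-35.5) + (-92.5) + (-24.5) + (32.5) = -92.5
Area = |Σ|/2 = 46.25.

46.25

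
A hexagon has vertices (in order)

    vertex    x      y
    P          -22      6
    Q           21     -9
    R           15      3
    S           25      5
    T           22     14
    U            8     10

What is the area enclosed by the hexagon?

Apply the shoelace formula: 2A = Σ (x_i·y_{i+1} − x_{i+1}·y_i), indices taken mod 6.
Σ = (72) + (198) + (0) + (240) + (108) + (268) = 886
Area = |Σ|/2 = 443.

443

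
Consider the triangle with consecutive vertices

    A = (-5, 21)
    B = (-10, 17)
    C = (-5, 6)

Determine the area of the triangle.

Apply the shoelace (surveyor's) formula: 2A = Σ (x_i·y_{i+1} − x_{i+1}·y_i), indices taken mod 3.
A→B: (-5)(17) − (-10)(21) = 125
B→C: (-10)(6) − (-5)(17) = 25
C→A: (-5)(21) − (-5)(6) = -75
Σ = 75
Area = |Σ|/2 = 37.5.

37.5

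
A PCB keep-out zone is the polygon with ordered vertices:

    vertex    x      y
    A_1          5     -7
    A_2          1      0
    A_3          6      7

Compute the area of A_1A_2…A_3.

Apply the shoelace (surveyor's) formula: 2A = Σ (x_i·y_{i+1} − x_{i+1}·y_i), indices taken mod 3.
Σ = (7) + (7) + (-77) = -63
Area = |Σ|/2 = 31.5.

31.5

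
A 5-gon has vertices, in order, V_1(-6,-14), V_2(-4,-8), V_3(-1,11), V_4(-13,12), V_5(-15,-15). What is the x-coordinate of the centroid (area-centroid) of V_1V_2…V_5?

Apply the shoelace formula. First the cross-terms c_i = x_i·y_{i+1} − x_{i+1}·y_i:
  -8, -52, 131, 375, 120  ⇒  2A = 566, A = 283.
Then Σ (x_i + x_{i+1})·c_i = -14514, so x̄ = -14514 / (6·283) = -2419/283.

-2419/283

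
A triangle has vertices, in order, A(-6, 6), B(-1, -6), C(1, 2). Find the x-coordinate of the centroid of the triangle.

Apply the shoelace formula. First the cross-terms c_i = x_i·y_{i+1} − x_{i+1}·y_i:
  42, 4, 18  ⇒  2A = 64, A = 32.
Then Σ (x_i + x_{i+1})·c_i = -384, so x̄ = -384 / (6·32) = -2.

-2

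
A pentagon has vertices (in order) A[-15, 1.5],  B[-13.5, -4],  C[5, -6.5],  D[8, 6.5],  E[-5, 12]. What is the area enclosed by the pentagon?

286.75

A→B: (-15)(-4) − (-13.5)(1.5) = 80.25
B→C: (-13.5)(-6.5) − (5)(-4) = 107.75
C→D: (5)(6.5) − (8)(-6.5) = 84.5
D→E: (8)(12) − (-5)(6.5) = 128.5
E→A: (-5)(1.5) − (-15)(12) = 172.5
Σ = 573.5
Area = |Σ|/2 = 286.75.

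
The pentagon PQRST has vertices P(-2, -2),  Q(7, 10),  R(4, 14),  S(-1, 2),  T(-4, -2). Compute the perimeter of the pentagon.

40

|PQ| = √((9)² + (12)²) = √225 = 15
|QR| = √((-3)² + (4)²) = √25 = 5
|RS| = √((-5)² + (-12)²) = √169 = 13
|ST| = √((-3)² + (-4)²) = √25 = 5
|TP| = √((2)² + (0)²) = √4 = 2
Perimeter = 15 + 5 + 13 + 5 + 2 = 40.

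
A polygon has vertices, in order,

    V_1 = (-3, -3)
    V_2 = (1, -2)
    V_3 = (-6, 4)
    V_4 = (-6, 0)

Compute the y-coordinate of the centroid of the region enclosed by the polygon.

-19/129

Apply the shoelace (surveyor's) formula. First the cross-terms c_i = x_i·y_{i+1} − x_{i+1}·y_i:
  9, -8, 24, 18  ⇒  2A = 43, A = 21.5.
Then Σ (y_i + y_{i+1})·c_i = -19, so ȳ = -19 / (6·21.5) = -19/129.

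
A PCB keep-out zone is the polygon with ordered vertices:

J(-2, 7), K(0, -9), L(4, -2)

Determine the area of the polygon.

39

J→K: (-2)(-9) − (0)(7) = 18
K→L: (0)(-2) − (4)(-9) = 36
L→J: (4)(7) − (-2)(-2) = 24
Σ = 78
Area = |Σ|/2 = 39.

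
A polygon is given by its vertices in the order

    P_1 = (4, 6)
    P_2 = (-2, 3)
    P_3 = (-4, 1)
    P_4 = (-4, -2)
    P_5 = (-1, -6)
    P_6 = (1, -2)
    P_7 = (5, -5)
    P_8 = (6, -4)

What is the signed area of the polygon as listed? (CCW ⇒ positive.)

71.5

Apply the shoelace formula: 2A = Σ (x_i·y_{i+1} − x_{i+1}·y_i), indices taken mod 8.
P_1→P_2: (4)(3) − (-2)(6) = 24
P_2→P_3: (-2)(1) − (-4)(3) = 10
P_3→P_4: (-4)(-2) − (-4)(1) = 12
P_4→P_5: (-4)(-6) − (-1)(-2) = 22
P_5→P_6: (-1)(-2) − (1)(-6) = 8
P_6→P_7: (1)(-5) − (5)(-2) = 5
P_7→P_8: (5)(-4) − (6)(-5) = 10
P_8→P_1: (6)(6) − (4)(-4) = 52
Σ = 143
Signed area = Σ/2 = 71.5 (positive ⇒ counter-clockwise traversal).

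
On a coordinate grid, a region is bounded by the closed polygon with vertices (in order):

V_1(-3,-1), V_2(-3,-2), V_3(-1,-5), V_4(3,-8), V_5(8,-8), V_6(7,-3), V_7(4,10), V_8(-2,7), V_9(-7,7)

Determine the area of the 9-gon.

152

Apply Gauss's area formula: 2A = Σ (x_i·y_{i+1} − x_{i+1}·y_i), indices taken mod 9.
V_1→V_2: (-3)(-2) − (-3)(-1) = 3
V_2→V_3: (-3)(-5) − (-1)(-2) = 13
V_3→V_4: (-1)(-8) − (3)(-5) = 23
V_4→V_5: (3)(-8) − (8)(-8) = 40
V_5→V_6: (8)(-3) − (7)(-8) = 32
V_6→V_7: (7)(10) − (4)(-3) = 82
V_7→V_8: (4)(7) − (-2)(10) = 48
V_8→V_9: (-2)(7) − (-7)(7) = 35
V_9→V_1: (-7)(-1) − (-3)(7) = 28
Σ = 304
Area = |Σ|/2 = 152.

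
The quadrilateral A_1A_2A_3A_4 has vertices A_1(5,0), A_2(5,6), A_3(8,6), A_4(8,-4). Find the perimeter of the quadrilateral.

24

|A_1A_2| = √((0)² + (6)²) = √36 = 6
|A_2A_3| = √((3)² + (0)²) = √9 = 3
|A_3A_4| = √((0)² + (-10)²) = √100 = 10
|A_4A_1| = √((-3)² + (4)²) = √25 = 5
Perimeter = 6 + 3 + 10 + 5 = 24.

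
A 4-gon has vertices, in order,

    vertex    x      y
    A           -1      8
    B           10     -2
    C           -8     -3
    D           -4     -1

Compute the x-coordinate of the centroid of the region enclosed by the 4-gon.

83/69

Apply the surveyor's formula. First the cross-terms c_i = x_i·y_{i+1} − x_{i+1}·y_i:
  -78, -46, -4, -33  ⇒  2A = -161, A = -80.5.
Then Σ (x_i + x_{i+1})·c_i = -581, so x̄ = -581 / (6·(-80.5)) = 83/69.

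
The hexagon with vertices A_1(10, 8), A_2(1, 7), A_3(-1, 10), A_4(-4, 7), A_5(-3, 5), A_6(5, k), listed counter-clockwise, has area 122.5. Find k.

The doubled signed area Σ (x_i y_{i+1} − x_{i+1} y_i) is linear in k.
With k=0 it equals 128; the coefficient of k is -13 (from the two edges through A_6).
So -13·k + 128 = 2·122.5 = 245 ⇒ k = -9.

-9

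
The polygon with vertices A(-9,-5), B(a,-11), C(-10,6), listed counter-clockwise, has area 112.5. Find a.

12

Write out the shoelace sum; only the two edges meeting at B involve a:
2·Area = [((-9)·(-11) − a·(-5)) + (a·6 − (-10)·(-11))] + 104
       = 11·a + 93 = 225
⇒ a = 12.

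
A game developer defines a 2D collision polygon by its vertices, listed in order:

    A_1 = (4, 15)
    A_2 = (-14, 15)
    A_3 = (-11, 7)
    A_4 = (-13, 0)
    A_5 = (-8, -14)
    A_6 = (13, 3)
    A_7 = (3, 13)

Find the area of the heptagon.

460.5

Apply Gauss's area formula: 2A = Σ (x_i·y_{i+1} − x_{i+1}·y_i), indices taken mod 7.
Σ = (270) + (67) + (91) + (182) + (158) + (160) + (-7) = 921
Area = |Σ|/2 = 460.5.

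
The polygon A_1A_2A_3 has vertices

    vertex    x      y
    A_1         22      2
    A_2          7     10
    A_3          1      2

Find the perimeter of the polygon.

|A_1A_2| = √((-15)² + (8)²) = √289 = 17
|A_2A_3| = √((-6)² + (-8)²) = √100 = 10
|A_3A_1| = √((21)² + (0)²) = √441 = 21
Perimeter = 17 + 10 + 21 = 48.

48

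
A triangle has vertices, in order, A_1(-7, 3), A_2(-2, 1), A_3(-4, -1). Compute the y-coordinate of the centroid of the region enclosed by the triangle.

Apply the shoelace (surveyor's) formula. First the cross-terms c_i = x_i·y_{i+1} − x_{i+1}·y_i:
  -1, 6, -19  ⇒  2A = -14, A = -7.
Then Σ (y_i + y_{i+1})·c_i = -42, so ȳ = -42 / (6·(-7)) = 1.

1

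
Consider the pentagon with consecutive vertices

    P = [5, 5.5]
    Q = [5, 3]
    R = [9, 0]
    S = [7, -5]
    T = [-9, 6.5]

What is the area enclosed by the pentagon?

83

Apply the shoelace (surveyor's) formula: 2A = Σ (x_i·y_{i+1} − x_{i+1}·y_i), indices taken mod 5.
P→Q: (5)(3) − (5)(5.5) = -12.5
Q→R: (5)(0) − (9)(3) = -27
R→S: (9)(-5) − (7)(0) = -45
S→T: (7)(6.5) − (-9)(-5) = 0.5
T→P: (-9)(5.5) − (5)(6.5) = -82
Σ = -166
Area = |Σ|/2 = 83.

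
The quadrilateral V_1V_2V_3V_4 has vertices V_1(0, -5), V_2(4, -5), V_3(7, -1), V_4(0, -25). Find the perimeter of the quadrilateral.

|V_1V_2| = √((4)² + (0)²) = √16 = 4
|V_2V_3| = √((3)² + (4)²) = √25 = 5
|V_3V_4| = √((-7)² + (-24)²) = √625 = 25
|V_4V_1| = √((0)² + (20)²) = √400 = 20
Perimeter = 4 + 5 + 25 + 20 = 54.

54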